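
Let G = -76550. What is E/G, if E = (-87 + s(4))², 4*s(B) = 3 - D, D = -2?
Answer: -117649/1224800 ≈ -0.096056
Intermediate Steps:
s(B) = 5/4 (s(B) = (3 - 1*(-2))/4 = (3 + 2)/4 = (¼)*5 = 5/4)
E = 117649/16 (E = (-87 + 5/4)² = (-343/4)² = 117649/16 ≈ 7353.1)
E/G = (117649/16)/(-76550) = (117649/16)*(-1/76550) = -117649/1224800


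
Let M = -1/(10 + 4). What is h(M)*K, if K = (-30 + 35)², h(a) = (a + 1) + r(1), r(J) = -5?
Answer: -1425/14 ≈ -101.79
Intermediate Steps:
M = -1/14 ≈ -0.071429
h(a) = -4 + a (h(a) = (a + 1) - 5 = (1 + a) - 5 = -4 + a)
K = 25 (K = 5² = 25)
h(M)*K = (-4 - 1/14)*25 = -57/14*25 = -1425/14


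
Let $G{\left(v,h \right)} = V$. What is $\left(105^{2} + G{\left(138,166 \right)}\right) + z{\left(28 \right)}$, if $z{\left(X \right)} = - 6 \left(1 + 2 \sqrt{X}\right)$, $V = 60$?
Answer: $11079 - 24 \sqrt{7} \approx 11016.0$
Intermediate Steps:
$z{\left(X \right)} = -6 - 12 \sqrt{X}$
$G{\left(v,h \right)} = 60$
$\left(105^{2} + G{\left(138,166 \right)}\right) + z{\left(28 \right)} = \left(105^{2} + 60\right) - \left(6 + 12 \sqrt{28}\right) = \left(11025 + 60\right) - \left(6 + 12 \cdot 2 \sqrt{7}\right) = 11085 - \left(6 + 24 \sqrt{7}\right) = 11079 - 24 \sqrt{7}$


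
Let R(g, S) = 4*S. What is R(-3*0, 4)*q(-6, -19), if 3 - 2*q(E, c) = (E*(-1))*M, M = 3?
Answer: -120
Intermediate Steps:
q(E, c) = 3/2 + 3*E/2 (q(E, c) = 3/2 - E*(-1)*3/2 = 3/2 - (-E)*3/2 = 3/2 - (-3)*E/2 = 3/2 + 3*E/2)
R(-3*0, 4)*q(-6, -19) = (4*4)*(3/2 + (3/2)*(-6)) = 16*(3/2 - 9) = 16*(-15/2) = -120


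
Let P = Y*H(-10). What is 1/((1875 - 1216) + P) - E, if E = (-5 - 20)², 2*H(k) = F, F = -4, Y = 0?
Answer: -411874/659 ≈ -625.00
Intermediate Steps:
H(k) = -2 (H(k) = (½)*(-4) = -2)
P = 0 (P = 0*(-2) = 0)
E = 625 (E = (-25)² = 625)
1/((1875 - 1216) + P) - E = 1/((1875 - 1216) + 0) - 1*625 = 1/(659 + 0) - 625 = 1/659 - 625 = -411874/659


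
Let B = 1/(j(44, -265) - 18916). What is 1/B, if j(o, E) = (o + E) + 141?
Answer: -18996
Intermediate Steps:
j(o, E) = 141 + E + o (j(o, E) = (E + o) + 141 = 141 + E + o)
B = -1/18996 (B = 1/((141 - 265 + 44) - 18916) = 1/(-80 - 18916) = 1/(-18996) = -1/18996 ≈ -5.2643e-5)
1/B = 1/(-1/18996) = -18996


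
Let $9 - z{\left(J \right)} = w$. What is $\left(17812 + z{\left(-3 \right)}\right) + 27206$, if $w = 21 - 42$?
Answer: $45048$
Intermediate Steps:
$w = -21$ ($w = 21 - 42 = -21$)
$z{\left(J \right)} = 30$ ($z{\left(J \right)} = 9 - -21 = 9 + 21 = 30$)
$\left(17812 + z{\left(-3 \right)}\right) + 27206 = \left(17812 + 30\right) + 27206 = 17842 + 27206 = 45048$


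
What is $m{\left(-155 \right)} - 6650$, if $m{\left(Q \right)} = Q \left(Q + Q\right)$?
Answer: $41400$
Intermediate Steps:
$m{\left(Q \right)} = 2 Q^{2}$ ($m{\left(Q \right)} = Q 2 Q = 2 Q^{2}$)
$m{\left(-155 \right)} - 6650 = 2 \left(-155\right)^{2} - 6650 = 2 \cdot 24025 - 6650 = 48050 - 6650 = 41400$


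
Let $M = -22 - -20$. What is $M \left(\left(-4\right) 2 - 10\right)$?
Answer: $36$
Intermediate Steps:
$M = -2$ ($M = -22 + 20 = -2$)
$M \left(\left(-4\right) 2 - 10\right) = - 2 \left(\left(-4\right) 2 - 10\right) = - 2 \left(-8 - 10\right) = \left(-2\right) \left(-18\right) = 36$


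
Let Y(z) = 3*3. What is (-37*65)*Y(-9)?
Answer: -21645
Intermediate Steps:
Y(z) = 9
(-37*65)*Y(-9) = -37*65*9 = -2405*9 = -21645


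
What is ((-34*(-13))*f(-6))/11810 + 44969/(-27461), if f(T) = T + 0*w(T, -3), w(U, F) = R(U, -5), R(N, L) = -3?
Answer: -301955231/162157205 ≈ -1.8621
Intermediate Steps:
w(U, F) = -3
f(T) = T (f(T) = T + 0*(-3) = T + 0 = T)
((-34*(-13))*f(-6))/11810 + 44969/(-27461) = (-34*(-13)*(-6))/11810 + 44969/(-27461) = (442*(-6))*(1/11810) + 44969*(-1/27461) = -2652*1/11810 - 44969/27461 = -1326/5905 - 44969/27461 = -301955231/162157205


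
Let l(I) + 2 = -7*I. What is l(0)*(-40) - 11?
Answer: 69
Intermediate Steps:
l(I) = -2 - 7*I
l(0)*(-40) - 11 = (-2 - 7*0)*(-40) - 11 = (-2 + 0)*(-40) - 11 = -2*(-40) - 11 = 80 - 11 = 69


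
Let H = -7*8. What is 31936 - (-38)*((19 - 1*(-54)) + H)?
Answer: 32582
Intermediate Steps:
H = -56
31936 - (-38)*((19 - 1*(-54)) + H) = 31936 - (-38)*((19 - 1*(-54)) - 56) = 31936 - (-38)*((19 + 54) - 56) = 31936 - (-38)*(73 - 56) = 31936 - (-38)*17 = 31936 - 1*(-646) = 31936 + 646 = 32582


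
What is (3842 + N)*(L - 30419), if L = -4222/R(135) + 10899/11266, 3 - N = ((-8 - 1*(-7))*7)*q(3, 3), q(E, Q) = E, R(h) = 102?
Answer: -33829336023323/287283 ≈ -1.1776e+8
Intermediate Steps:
N = 24 (N = 3 - (-8 - 1*(-7))*7*3 = 3 - (-8 + 7)*7*3 = 3 - (-1*7)*3 = 3 - (-7)*3 = 3 - 1*(-21) = 3 + 21 = 24)
L = -23226677/574566 (L = -4222/102 + 10899/11266 = -4222*1/102 + 10899*(1/11266) = -2111/51 + 10899/11266 = -23226677/574566 ≈ -40.425)
(3842 + N)*(L - 30419) = (3842 + 24)*(-23226677/574566 - 30419) = 3866*(-17500949831/574566) = -33829336023323/287283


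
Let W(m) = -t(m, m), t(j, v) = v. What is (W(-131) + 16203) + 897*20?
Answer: 34274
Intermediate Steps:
W(m) = -m
(W(-131) + 16203) + 897*20 = (-1*(-131) + 16203) + 897*20 = (131 + 16203) + 17940 = 16334 + 17940 = 34274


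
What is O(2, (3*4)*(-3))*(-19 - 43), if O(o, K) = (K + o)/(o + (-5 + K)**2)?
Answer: 124/99 ≈ 1.2525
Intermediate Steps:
O(o, K) = (K + o)/(o + (-5 + K)**2)
O(2, (3*4)*(-3))*(-19 - 43) = (((3*4)*(-3) + 2)/(2 + (-5 + (3*4)*(-3))**2))*(-19 - 43) = ((12*(-3) + 2)/(2 + (-5 + 12*(-3))**2))*(-62) = ((-36 + 2)/(2 + (-5 - 36)**2))*(-62) = (-34/(2 + (-41)**2))*(-62) = (-34/(2 + 1681))*(-62) = (-34/1683)*(-62) = ((1/1683)*(-34))*(-62) = -2/99*(-62) = 124/99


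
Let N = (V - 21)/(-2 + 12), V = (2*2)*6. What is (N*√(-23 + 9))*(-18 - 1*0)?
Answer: -27*I*√14/5 ≈ -20.205*I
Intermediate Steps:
V = 24 (V = 4*6 = 24)
N = 3/10 (N = (24 - 21)/(-2 + 12) = 3/10 ≈ 0.30000)
(N*√(-23 + 9))*(-18 - 1*0) = (3*√(-23 + 9)/10)*(-18 - 1*0) = (3*√(-14)/10)*(-18 + 0) = (3*(I*√14)/10)*(-18) = (3*I*√14/10)*(-18) = -27*I*√14/5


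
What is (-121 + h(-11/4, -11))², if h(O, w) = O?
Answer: 245025/16 ≈ 15314.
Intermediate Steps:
(-121 + h(-11/4, -11))² = (-121 - 11/4)² = (-495/4)² = 245025/16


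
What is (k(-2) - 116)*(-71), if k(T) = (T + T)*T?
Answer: 7668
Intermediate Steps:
k(T) = 2*T**2 (k(T) = (2*T)*T = 2*T**2)
(k(-2) - 116)*(-71) = (2*(-2)**2 - 116)*(-71) = (2*4 - 116)*(-71) = (8 - 116)*(-71) = -108*(-71) = 7668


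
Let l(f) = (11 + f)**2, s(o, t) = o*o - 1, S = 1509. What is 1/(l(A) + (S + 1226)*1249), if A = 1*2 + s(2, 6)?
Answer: 1/3416271 ≈ 2.9272e-7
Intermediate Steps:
s(o, t) = -1 + o**2 (s(o, t) = o**2 - 1 = -1 + o**2)
A = 5 (A = 1*2 + (-1 + 2**2) = 2 + (-1 + 4) = 2 + 3 = 5)
1/(l(A) + (S + 1226)*1249) = 1/((11 + 5)**2 + (1509 + 1226)*1249) = 1/(16**2 + 2735*1249) = 1/(256 + 3416015) = 1/3416271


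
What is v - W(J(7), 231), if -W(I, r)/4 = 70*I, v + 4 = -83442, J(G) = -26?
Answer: -90726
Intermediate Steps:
v = -83446 (v = -4 - 83442 = -83446)
W(I, r) = -280*I
v - W(J(7), 231) = -83446 - (-280)*(-26) = -83446 - 1*7280 = -83446 - 7280 = -90726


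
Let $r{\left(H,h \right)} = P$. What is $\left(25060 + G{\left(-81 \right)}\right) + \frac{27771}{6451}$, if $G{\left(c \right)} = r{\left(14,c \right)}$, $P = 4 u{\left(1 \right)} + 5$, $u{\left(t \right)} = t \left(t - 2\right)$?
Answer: $\frac{161696282}{6451} \approx 25065.0$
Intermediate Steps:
$u{\left(t \right)} = t \left(-2 + t\right)$
$P = 1$ ($P = 4 \cdot 1 \left(-2 + 1\right) + 5 = 4 \cdot 1 \left(-1\right) + 5 = 4 \left(-1\right) + 5 = -4 + 5 = 1$)
$r{\left(H,h \right)} = 1$
$G{\left(c \right)} = 1$
$\left(25060 + G{\left(-81 \right)}\right) + \frac{27771}{6451} = \left(25060 + 1\right) + \frac{27771}{6451} = 25061 + 27771 \cdot \frac{1}{6451} = 25061 + \frac{27771}{6451} = \frac{161696282}{6451}$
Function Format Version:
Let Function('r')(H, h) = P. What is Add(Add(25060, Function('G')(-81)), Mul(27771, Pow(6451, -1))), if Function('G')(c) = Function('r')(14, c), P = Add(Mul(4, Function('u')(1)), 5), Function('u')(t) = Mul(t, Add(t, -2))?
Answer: Rational(161696282, 6451) ≈ 25065.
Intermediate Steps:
Function('u')(t) = Mul(t, Add(-2, t))
P = 1 (P = Add(Mul(4, Mul(1, Add(-2, 1))), 5) = Add(Mul(4, Mul(1, -1)), 5) = Add(Mul(4, -1), 5) = Add(-4, 5) = 1)
Function('r')(H, h) = 1
Function('G')(c) = 1
Add(Add(25060, Function('G')(-81)), Mul(27771, Pow(6451, -1))) = Add(Add(25060, 1), Mul(27771, Pow(6451, -1))) = Add(25061, Mul(27771, Rational(1, 6451))) = Add(25061, Rational(27771, 6451)) = Rational(161696282, 6451)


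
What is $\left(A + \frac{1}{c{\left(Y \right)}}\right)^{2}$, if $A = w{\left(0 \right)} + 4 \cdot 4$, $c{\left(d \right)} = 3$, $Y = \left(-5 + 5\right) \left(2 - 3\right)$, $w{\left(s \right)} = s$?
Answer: $\frac{2401}{9} \approx 266.78$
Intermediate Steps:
$Y = 0$ ($Y = 0 \left(-1\right) = 0$)
$A = 16$ ($A = 0 + 4 \cdot 4 = 0 + 16 = 16$)
$\left(A + \frac{1}{c{\left(Y \right)}}\right)^{2} = \left(16 + \frac{1}{3}\right)^{2} = \left(\frac{49}{3}\right)^{2} = \frac{2401}{9}$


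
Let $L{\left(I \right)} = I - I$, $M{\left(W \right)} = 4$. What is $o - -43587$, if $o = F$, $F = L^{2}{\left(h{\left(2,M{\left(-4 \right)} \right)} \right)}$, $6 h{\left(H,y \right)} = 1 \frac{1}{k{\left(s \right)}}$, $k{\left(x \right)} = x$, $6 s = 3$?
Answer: $43587$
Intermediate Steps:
$s = \frac{1}{2}$ ($s = \frac{1}{6} \cdot 3 = \frac{1}{2} \approx 0.5$)
$h{\left(H,y \right)} = \frac{1}{3}$ ($h{\left(H,y \right)} = \frac{1 \frac{1}{\frac{1}{2}}}{6} = \frac{1 \cdot 2}{6} = \frac{1}{6} \cdot 2 = \frac{1}{3}$)
$L{\left(I \right)} = 0$
$F = 0$ ($F = 0^{2} = 0$)
$o = 0$
$o - -43587 = 0 - -43587 = 0 + 43587 = 43587$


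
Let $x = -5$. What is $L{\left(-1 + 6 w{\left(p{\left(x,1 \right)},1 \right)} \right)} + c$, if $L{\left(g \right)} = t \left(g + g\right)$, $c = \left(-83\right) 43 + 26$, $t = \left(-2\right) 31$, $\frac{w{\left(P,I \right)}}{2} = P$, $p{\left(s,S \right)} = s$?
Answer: $4021$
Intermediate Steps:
$w{\left(P,I \right)} = 2 P$
$t = -62$
$c = -3543$ ($c = -3569 + 26 = -3543$)
$L{\left(g \right)} = - 124 g$ ($L{\left(g \right)} = - 62 \left(g + g\right) = - 62 \cdot 2 g = - 124 g$)
$L{\left(-1 + 6 w{\left(p{\left(x,1 \right)},1 \right)} \right)} + c = - 124 \left(-1 + 6 \cdot 2 \left(-5\right)\right) - 3543 = - 124 \left(-1 + 6 \left(-10\right)\right) - 3543 = - 124 \left(-1 - 60\right) - 3543 = \left(-124\right) \left(-61\right) - 3543 = 7564 - 3543 = 4021$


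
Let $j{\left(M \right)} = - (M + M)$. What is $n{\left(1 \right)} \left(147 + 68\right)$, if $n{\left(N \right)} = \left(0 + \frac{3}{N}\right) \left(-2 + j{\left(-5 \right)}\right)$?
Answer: $5160$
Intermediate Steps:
$j{\left(M \right)} = - 2 M$
$n{\left(N \right)} = \frac{24}{N}$ ($n{\left(N \right)} = \left(0 + \frac{3}{N}\right) \left(-2 - -10\right) = \frac{3}{N} \left(-2 + 10\right) = \frac{3}{N} 8 = \frac{24}{N}$)
$n{\left(1 \right)} \left(147 + 68\right) = \frac{24}{1} \left(147 + 68\right) = 24 \cdot 1 \cdot 215 = 24 \cdot 215 = 5160$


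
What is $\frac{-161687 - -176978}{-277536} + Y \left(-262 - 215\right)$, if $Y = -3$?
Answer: $\frac{132379575}{92512} \approx 1430.9$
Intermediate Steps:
$\frac{-161687 - -176978}{-277536} + Y \left(-262 - 215\right) = \frac{-161687 - -176978}{-277536} - 3 \left(-262 - 215\right) = \left(-161687 + 176978\right) \left(- \frac{1}{277536}\right) - -1431 = 15291 \left(- \frac{1}{277536}\right) + 1431 = - \frac{5097}{92512} + 1431 = \frac{132379575}{92512}$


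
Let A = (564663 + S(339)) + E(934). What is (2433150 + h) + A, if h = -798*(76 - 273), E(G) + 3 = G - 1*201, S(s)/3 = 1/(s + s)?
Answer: 713199275/226 ≈ 3.1557e+6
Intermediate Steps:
S(s) = 3/(2*s) (S(s) = 3/(s + s) = 3/((2*s)) = 3*(1/(2*s)) = 3/(2*s))
E(G) = -204 + G (E(G) = -3 + (G - 1*201) = -3 + (G - 201) = -3 + (-201 + G) = -204 + G)
h = 157206 (h = -798*(-197) = 157206)
A = 127778819/226 (A = (564663 + (3/2)/339) + (-204 + 934) = (564663 + (3/2)*(1/339)) + 730 = (564663 + 1/226) + 730 = 127613839/226 + 730 = 127778819/226 ≈ 5.6539e+5)
(2433150 + h) + A = (2433150 + 157206) + 127778819/226 = 2590356 + 127778819/226 = 713199275/226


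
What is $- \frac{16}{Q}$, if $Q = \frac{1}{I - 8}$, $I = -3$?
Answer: $176$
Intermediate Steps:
$Q = - \frac{1}{11}$ ($Q = \frac{1}{-3 - 8} = \frac{1}{-11} = - \frac{1}{11} \approx -0.090909$)
$- \frac{16}{Q} = - \frac{16}{- \frac{1}{11}} = \left(-16\right) \left(-11\right) = 176$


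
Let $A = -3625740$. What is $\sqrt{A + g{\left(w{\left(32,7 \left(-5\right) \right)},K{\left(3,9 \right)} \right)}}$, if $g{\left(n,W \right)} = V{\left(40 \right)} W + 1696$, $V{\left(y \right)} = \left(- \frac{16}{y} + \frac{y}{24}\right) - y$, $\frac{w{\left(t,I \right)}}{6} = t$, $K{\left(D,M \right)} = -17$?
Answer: $\frac{i \sqrt{815261745}}{15} \approx 1903.5 i$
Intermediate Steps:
$w{\left(t,I \right)} = 6 t$
$V{\left(y \right)} = - \frac{16}{y} - \frac{23 y}{24}$ ($V{\left(y \right)} = \left(- \frac{16}{y} + y \frac{1}{24}\right) - y = \left(- \frac{16}{y} + \frac{y}{24}\right) - y = - \frac{16}{y} - \frac{23 y}{24}$)
$g{\left(n,W \right)} = 1696 - \frac{581 W}{15}$ ($g{\left(n,W \right)} = \left(- \frac{16}{40} - \frac{115}{3}\right) W + 1696 = \left(\left(-16\right) \frac{1}{40} - \frac{115}{3}\right) W + 1696 = \left(- \frac{2}{5} - \frac{115}{3}\right) W + 1696 = - \frac{581 W}{15} + 1696 = 1696 - \frac{581 W}{15}$)
$\sqrt{A + g{\left(w{\left(32,7 \left(-5\right) \right)},K{\left(3,9 \right)} \right)}} = \sqrt{-3625740 + \left(1696 - - \frac{9877}{15}\right)} = \sqrt{-3625740 + \left(1696 + \frac{9877}{15}\right)} = \sqrt{-3625740 + \frac{35317}{15}} = \sqrt{- \frac{54350783}{15}} = \frac{i \sqrt{815261745}}{15}$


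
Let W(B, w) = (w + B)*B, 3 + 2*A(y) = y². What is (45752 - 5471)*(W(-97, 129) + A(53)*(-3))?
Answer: -294574953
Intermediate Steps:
A(y) = -3/2 + y²/2
W(B, w) = B*(B + w) (W(B, w) = (B + w)*B = B*(B + w))
(45752 - 5471)*(W(-97, 129) + A(53)*(-3)) = (45752 - 5471)*(-97*(-97 + 129) + (-3/2 + (½)*53²)*(-3)) = 40281*(-97*32 + (-3/2 + (½)*2809)*(-3)) = 40281*(-3104 + (-3/2 + 2809/2)*(-3)) = 40281*(-3104 + 1403*(-3)) = 40281*(-3104 - 4209) = 40281*(-7313) = -294574953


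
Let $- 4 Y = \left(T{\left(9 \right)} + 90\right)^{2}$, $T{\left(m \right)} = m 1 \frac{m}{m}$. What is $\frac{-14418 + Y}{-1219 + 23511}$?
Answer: $- \frac{67473}{89168} \approx -0.75669$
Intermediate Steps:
$T{\left(m \right)} = m$ ($T{\left(m \right)} = m 1 = m$)
$Y = - \frac{9801}{4}$ ($Y = - \frac{\left(9 + 90\right)^{2}}{4} = - \frac{99^{2}}{4} = \left(- \frac{1}{4}\right) 9801 = - \frac{9801}{4} \approx -2450.3$)
$\frac{-14418 + Y}{-1219 + 23511} = \frac{-14418 - \frac{9801}{4}}{-1219 + 23511} = - \frac{67473}{4 \cdot 22292} = \left(- \frac{67473}{4}\right) \frac{1}{22292} = - \frac{67473}{89168}$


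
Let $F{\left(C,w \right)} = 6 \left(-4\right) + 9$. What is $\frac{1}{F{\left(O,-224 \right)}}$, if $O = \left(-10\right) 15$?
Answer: $- \frac{1}{15} \approx -0.066667$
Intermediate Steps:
$O = -150$
$F{\left(C,w \right)} = -15$ ($F{\left(C,w \right)} = -24 + 9 = -15$)
$\frac{1}{F{\left(O,-224 \right)}} = \frac{1}{-15} = - \frac{1}{15}$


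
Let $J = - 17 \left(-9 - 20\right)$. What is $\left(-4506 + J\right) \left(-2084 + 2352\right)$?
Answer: $-1075484$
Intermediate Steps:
$J = 493$ ($J = \left(-17\right) \left(-29\right) = 493$)
$\left(-4506 + J\right) \left(-2084 + 2352\right) = \left(-4506 + 493\right) \left(-2084 + 2352\right) = \left(-4013\right) 268 = -1075484$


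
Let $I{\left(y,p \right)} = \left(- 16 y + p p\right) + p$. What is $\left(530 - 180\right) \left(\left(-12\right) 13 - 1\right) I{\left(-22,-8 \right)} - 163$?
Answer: $-22419763$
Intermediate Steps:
$I{\left(y,p \right)} = p + p^{2} - 16 y$ ($I{\left(y,p \right)} = \left(- 16 y + p^{2}\right) + p = \left(p^{2} - 16 y\right) + p = p + p^{2} - 16 y$)
$\left(530 - 180\right) \left(\left(-12\right) 13 - 1\right) I{\left(-22,-8 \right)} - 163 = \left(530 - 180\right) \left(\left(-12\right) 13 - 1\right) \left(-8 + \left(-8\right)^{2} - -352\right) - 163 = 350 \left(-156 - 1\right) \left(-8 + 64 + 352\right) - 163 = 350 \left(-157\right) 408 - 163 = \left(-54950\right) 408 - 163 = -22419600 - 163 = -22419763$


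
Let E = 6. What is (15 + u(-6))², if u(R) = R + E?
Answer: 225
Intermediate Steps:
u(R) = 6 + R (u(R) = R + 6 = 6 + R)
(15 + u(-6))² = (15 + (6 - 6))² = (15 + 0)² = 15² = 225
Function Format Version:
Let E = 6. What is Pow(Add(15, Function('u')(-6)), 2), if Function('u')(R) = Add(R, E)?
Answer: 225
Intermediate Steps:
Function('u')(R) = Add(6, R) (Function('u')(R) = Add(R, 6) = Add(6, R))
Pow(Add(15, Function('u')(-6)), 2) = Pow(Add(15, Add(6, -6)), 2) = Pow(Add(15, 0), 2) = Pow(15, 2) = 225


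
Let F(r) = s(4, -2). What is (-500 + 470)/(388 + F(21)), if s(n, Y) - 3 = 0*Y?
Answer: -30/391 ≈ -0.076726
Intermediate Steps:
s(n, Y) = 3 (s(n, Y) = 3 + 0*Y = 3 + 0 = 3)
F(r) = 3
(-500 + 470)/(388 + F(21)) = (-500 + 470)/(388 + 3) = -30/391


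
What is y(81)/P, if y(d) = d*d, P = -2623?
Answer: -6561/2623 ≈ -2.5013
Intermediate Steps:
y(d) = d**2
y(81)/P = 81**2/(-2623) = 6561*(-1/2623) = -6561/2623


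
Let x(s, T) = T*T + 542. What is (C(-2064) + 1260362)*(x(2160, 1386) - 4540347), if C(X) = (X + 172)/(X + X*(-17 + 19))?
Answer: -118823333365787/36 ≈ -3.3006e+12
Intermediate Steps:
C(X) = (172 + X)/(3*X) (C(X) = (172 + X)/(X + X*2) = (172 + X)/(X + 2*X) = (172 + X)/((3*X)) = (172 + X)*(1/(3*X)) = (172 + X)/(3*X))
x(s, T) = 542 + T**2 (x(s, T) = T**2 + 542 = 542 + T**2)
(C(-2064) + 1260362)*(x(2160, 1386) - 4540347) = ((1/3)*(172 - 2064)/(-2064) + 1260362)*((542 + 1386**2) - 4540347) = ((1/3)*(-1/2064)*(-1892) + 1260362)*((542 + 1920996) - 4540347) = (11/36 + 1260362)*(1921538 - 4540347) = (45373043/36)*(-2618809) = -118823333365787/36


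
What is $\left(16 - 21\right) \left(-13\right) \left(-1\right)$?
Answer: $-65$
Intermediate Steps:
$\left(16 - 21\right) \left(-13\right) \left(-1\right) = \left(-5\right) \left(-13\right) \left(-1\right) = 65 \left(-1\right) = -65$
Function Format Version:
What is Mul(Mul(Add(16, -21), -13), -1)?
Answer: -65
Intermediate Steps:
Mul(Mul(Add(16, -21), -13), -1) = Mul(Mul(-5, -13), -1) = Mul(65, -1) = -65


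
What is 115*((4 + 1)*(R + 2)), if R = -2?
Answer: 0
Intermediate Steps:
115*((4 + 1)*(R + 2)) = 115*((4 + 1)*(-2 + 2)) = 115*(5*0) = 115*0 = 0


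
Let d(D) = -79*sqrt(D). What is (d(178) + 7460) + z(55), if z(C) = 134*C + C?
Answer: 14885 - 79*sqrt(178) ≈ 13831.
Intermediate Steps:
z(C) = 135*C
(d(178) + 7460) + z(55) = (-79*sqrt(178) + 7460) + 135*55 = (7460 - 79*sqrt(178)) + 7425 = 14885 - 79*sqrt(178)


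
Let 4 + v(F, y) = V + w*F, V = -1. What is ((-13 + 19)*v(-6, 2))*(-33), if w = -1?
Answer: -198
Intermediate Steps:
v(F, y) = -5 - F (v(F, y) = -4 + (-1 - F) = -5 - F)
((-13 + 19)*v(-6, 2))*(-33) = ((-13 + 19)*(-5 - 1*(-6)))*(-33) = (6*(-5 + 6))*(-33) = (6*1)*(-33) = 6*(-33) = -198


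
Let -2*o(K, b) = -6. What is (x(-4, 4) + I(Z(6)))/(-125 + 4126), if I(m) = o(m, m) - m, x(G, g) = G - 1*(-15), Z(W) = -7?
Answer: 21/4001 ≈ 0.0052487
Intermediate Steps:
x(G, g) = 15 + G (x(G, g) = G + 15 = 15 + G)
o(K, b) = 3 (o(K, b) = -½*(-6) = 3)
I(m) = 3 - m
(x(-4, 4) + I(Z(6)))/(-125 + 4126) = ((15 - 4) + (3 - 1*(-7)))/(-125 + 4126) = (11 + (3 + 7))/4001 = (11 + 10)*(1/4001) = 21*(1/4001) = 21/4001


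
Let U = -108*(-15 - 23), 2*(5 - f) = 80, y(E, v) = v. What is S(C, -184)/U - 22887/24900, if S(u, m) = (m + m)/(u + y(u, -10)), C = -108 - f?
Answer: -3909077/4257900 ≈ -0.91808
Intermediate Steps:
f = -35 (f = 5 - ½*80 = 5 - 40 = -35)
U = 4104 (U = -108*(-38) = 4104)
C = -73 (C = -108 - 1*(-35) = -108 + 35 = -73)
S(u, m) = 2*m/(-10 + u) (S(u, m) = (m + m)/(u - 10) = (2*m)/(-10 + u) = 2*m/(-10 + u))
S(C, -184)/U - 22887/24900 = (2*(-184)/(-10 - 73))/4104 - 22887/24900 = (2*(-184)/(-83))*(1/4104) - 22887*1/24900 = (2*(-184)*(-1/83))*(1/4104) - 7629/8300 = (368/83)*(1/4104) - 7629/8300 = 46/42579 - 7629/8300 = -3909077/4257900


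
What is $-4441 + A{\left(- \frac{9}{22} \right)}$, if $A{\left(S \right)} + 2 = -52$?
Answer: $-4495$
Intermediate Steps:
$A{\left(S \right)} = -54$ ($A{\left(S \right)} = -2 - 52 = -54$)
$-4441 + A{\left(- \frac{9}{22} \right)} = -4441 - 54 = -4495$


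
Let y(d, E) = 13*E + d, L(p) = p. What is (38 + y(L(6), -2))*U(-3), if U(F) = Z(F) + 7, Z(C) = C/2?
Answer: 99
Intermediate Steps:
Z(C) = C/2 (Z(C) = C*(½) = C/2)
y(d, E) = d + 13*E
U(F) = 7 + F/2 (U(F) = F/2 + 7 = 7 + F/2)
(38 + y(L(6), -2))*U(-3) = (38 + (6 + 13*(-2)))*(7 + (½)*(-3)) = (38 + (6 - 26))*(7 - 3/2) = (38 - 20)*(11/2) = 18*(11/2) = 99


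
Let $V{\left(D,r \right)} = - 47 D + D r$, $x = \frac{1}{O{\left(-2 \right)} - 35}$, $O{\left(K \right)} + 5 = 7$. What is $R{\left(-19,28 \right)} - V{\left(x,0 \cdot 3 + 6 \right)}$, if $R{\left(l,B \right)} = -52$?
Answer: $- \frac{1757}{33} \approx -53.242$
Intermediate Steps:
$O{\left(K \right)} = 2$ ($O{\left(K \right)} = -5 + 7 = 2$)
$x = - \frac{1}{33}$ ($x = \frac{1}{2 - 35} = \frac{1}{-33} = - \frac{1}{33} \approx -0.030303$)
$R{\left(-19,28 \right)} - V{\left(x,0 \cdot 3 + 6 \right)} = -52 - - \frac{-47 + \left(0 \cdot 3 + 6\right)}{33} = -52 - - \frac{-47 + \left(0 + 6\right)}{33} = -52 - - \frac{-47 + 6}{33} = -52 - \left(- \frac{1}{33}\right) \left(-41\right) = -52 - \frac{41}{33} = - \frac{1757}{33}$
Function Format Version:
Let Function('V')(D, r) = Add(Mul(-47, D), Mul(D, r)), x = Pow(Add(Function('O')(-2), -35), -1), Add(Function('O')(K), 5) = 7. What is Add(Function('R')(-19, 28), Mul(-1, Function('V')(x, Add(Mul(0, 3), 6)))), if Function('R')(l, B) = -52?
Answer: Rational(-1757, 33) ≈ -53.242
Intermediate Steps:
Function('O')(K) = 2 (Function('O')(K) = Add(-5, 7) = 2)
x = Rational(-1, 33) (x = Pow(Add(2, -35), -1) = Pow(-33, -1) = Rational(-1, 33) ≈ -0.030303)
Add(Function('R')(-19, 28), Mul(-1, Function('V')(x, Add(Mul(0, 3), 6)))) = Add(-52, Mul(-1, Mul(Rational(-1, 33), Add(-47, Add(Mul(0, 3), 6))))) = Add(-52, Mul(-1, Mul(Rational(-1, 33), Add(-47, Add(0, 6))))) = Add(-52, Mul(-1, Mul(Rational(-1, 33), Add(-47, 6)))) = Add(-52, Mul(-1, Mul(Rational(-1, 33), -41))) = Add(-52, Mul(-1, Rational(41, 33))) = Add(-52, Rational(-41, 33)) = Rational(-1757, 33)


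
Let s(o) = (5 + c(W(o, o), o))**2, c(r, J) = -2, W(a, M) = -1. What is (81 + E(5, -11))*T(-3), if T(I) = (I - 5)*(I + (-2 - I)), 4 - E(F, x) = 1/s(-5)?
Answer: 12224/9 ≈ 1358.2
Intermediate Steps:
s(o) = 9 (s(o) = (5 - 2)**2 = 3**2 = 9)
E(F, x) = 35/9 (E(F, x) = 4 - 1/9 = 35/9)
T(I) = 10 - 2*I (T(I) = (-5 + I)*(-2) = 10 - 2*I)
(81 + E(5, -11))*T(-3) = (81 + 35/9)*(10 - 2*(-3)) = 764*(10 + 6)/9 = (764/9)*16 = 12224/9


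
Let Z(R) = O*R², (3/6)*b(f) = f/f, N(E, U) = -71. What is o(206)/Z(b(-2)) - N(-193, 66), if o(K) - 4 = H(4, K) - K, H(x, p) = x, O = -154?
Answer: 1997/28 ≈ 71.321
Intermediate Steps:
o(K) = 8 - K (o(K) = 4 + (4 - K) = 8 - K)
b(f) = 2 (b(f) = 2*(f/f) = 2*1 = 2)
Z(R) = -154*R²
o(206)/Z(b(-2)) - N(-193, 66) = (8 - 1*206)/((-154*2²)) - 1*(-71) = (8 - 206)/((-154*4)) + 71 = -198/(-616) + 71 = -198*(-1/616) + 71 = 9/28 + 71 = 1997/28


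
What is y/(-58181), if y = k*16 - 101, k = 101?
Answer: -1515/58181 ≈ -0.026039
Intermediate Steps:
y = 1515 (y = 101*16 - 101 = 1616 - 101 = 1515)
y/(-58181) = 1515/(-58181) = 1515*(-1/58181) = -1515/58181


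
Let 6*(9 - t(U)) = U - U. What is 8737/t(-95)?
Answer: 8737/9 ≈ 970.78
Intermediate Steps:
t(U) = 9 (t(U) = 9 - (U - U)/6 = 9 - ⅙*0 = 9 + 0 = 9)
8737/t(-95) = 8737/9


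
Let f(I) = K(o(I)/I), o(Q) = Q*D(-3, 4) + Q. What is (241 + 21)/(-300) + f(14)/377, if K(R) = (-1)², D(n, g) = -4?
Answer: -49237/56550 ≈ -0.87068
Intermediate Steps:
o(Q) = -3*Q (o(Q) = Q*(-4) + Q = -4*Q + Q = -3*Q)
K(R) = 1
f(I) = 1
(241 + 21)/(-300) + f(14)/377 = (241 + 21)/(-300) + 1/377 = 262*(-1/300) + 1*(1/377) = -131/150 + 1/377 = -49237/56550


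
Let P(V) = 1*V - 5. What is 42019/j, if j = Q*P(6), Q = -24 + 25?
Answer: 42019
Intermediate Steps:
P(V) = -5 + V (P(V) = V - 5 = -5 + V)
Q = 1
j = 1 (j = 1*(-5 + 6) = 1*1 = 1)
42019/j = 42019/1 = 42019*1 = 42019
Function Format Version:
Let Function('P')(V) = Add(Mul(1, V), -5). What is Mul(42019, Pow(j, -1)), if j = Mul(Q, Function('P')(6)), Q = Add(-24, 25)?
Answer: 42019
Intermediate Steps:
Function('P')(V) = Add(-5, V) (Function('P')(V) = Add(V, -5) = Add(-5, V))
Q = 1
j = 1 (j = Mul(1, Add(-5, 6)) = Mul(1, 1) = 1)
Mul(42019, Pow(j, -1)) = Mul(42019, Pow(1, -1)) = Mul(42019, 1) = 42019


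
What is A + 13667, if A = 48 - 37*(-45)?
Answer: 15380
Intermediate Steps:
A = 1713 (A = 48 + 1665 = 1713)
A + 13667 = 1713 + 13667 = 15380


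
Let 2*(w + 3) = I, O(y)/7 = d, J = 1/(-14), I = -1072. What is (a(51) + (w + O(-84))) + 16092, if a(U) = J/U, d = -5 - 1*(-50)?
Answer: 11329751/714 ≈ 15868.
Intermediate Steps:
d = 45 (d = -5 + 50 = 45)
J = -1/14 ≈ -0.071429
O(y) = 315 (O(y) = 7*45 = 315)
w = -539 (w = -3 + (½)*(-1072) = -3 - 536 = -539)
a(U) = -1/(14*U)
(a(51) + (w + O(-84))) + 16092 = (-1/14/51 + (-539 + 315)) + 16092 = (-1/14*1/51 - 224) + 16092 = (-1/714 - 224) + 16092 = -159937/714 + 16092 = 11329751/714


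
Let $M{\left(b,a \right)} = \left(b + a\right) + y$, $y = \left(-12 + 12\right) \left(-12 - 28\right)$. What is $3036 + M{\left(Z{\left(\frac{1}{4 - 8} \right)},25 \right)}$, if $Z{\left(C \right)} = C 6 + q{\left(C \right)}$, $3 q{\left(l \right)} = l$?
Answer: $\frac{36713}{12} \approx 3059.4$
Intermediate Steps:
$q{\left(l \right)} = \frac{l}{3}$
$Z{\left(C \right)} = \frac{19 C}{3}$ ($Z{\left(C \right)} = C 6 + \frac{C}{3} = 6 C + \frac{C}{3} = \frac{19 C}{3}$)
$y = 0$ ($y = 0 \left(-40\right) = 0$)
$M{\left(b,a \right)} = a + b$ ($M{\left(b,a \right)} = \left(b + a\right) + 0 = \left(a + b\right) + 0 = a + b$)
$3036 + M{\left(Z{\left(\frac{1}{4 - 8} \right)},25 \right)} = 3036 + \left(25 + \frac{19}{3 \left(4 - 8\right)}\right) = 3036 + \left(25 + \frac{19}{3 \left(-4\right)}\right) = 3036 + \left(25 + \frac{19}{3} \left(- \frac{1}{4}\right)\right) = 3036 + \left(25 - \frac{19}{12}\right) = 3036 + \frac{281}{12} = \frac{36713}{12}$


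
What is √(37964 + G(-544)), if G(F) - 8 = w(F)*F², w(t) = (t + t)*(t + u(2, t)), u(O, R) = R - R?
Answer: 6*√4865451949 ≈ 4.1852e+5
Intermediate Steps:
u(O, R) = 0
w(t) = 2*t² (w(t) = (t + t)*(t + 0) = (2*t)*t = 2*t²)
G(F) = 8 + 2*F⁴ (G(F) = 8 + (2*F²)*F² = 8 + 2*F⁴)
√(37964 + G(-544)) = √(37964 + (8 + 2*(-544)⁴)) = √(37964 + (8 + 2*87578116096)) = √(37964 + (8 + 175156232192)) = √(37964 + 175156232200) = √175156270164 = 6*√4865451949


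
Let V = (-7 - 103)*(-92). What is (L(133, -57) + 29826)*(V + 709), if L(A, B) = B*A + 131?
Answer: 242309704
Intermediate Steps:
L(A, B) = 131 + A*B (L(A, B) = A*B + 131 = 131 + A*B)
V = 10120 (V = -110*(-92) = 10120)
(L(133, -57) + 29826)*(V + 709) = ((131 + 133*(-57)) + 29826)*(10120 + 709) = ((131 - 7581) + 29826)*10829 = (-7450 + 29826)*10829 = 22376*10829 = 242309704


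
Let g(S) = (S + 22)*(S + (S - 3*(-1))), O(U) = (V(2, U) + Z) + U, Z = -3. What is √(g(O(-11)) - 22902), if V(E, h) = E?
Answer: 6*I*√642 ≈ 152.03*I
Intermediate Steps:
O(U) = -1 + U (O(U) = (2 - 3) + U = -1 + U)
g(S) = (3 + 2*S)*(22 + S) (g(S) = (22 + S)*(S + (S + 3)) = (22 + S)*(S + (3 + S)) = (22 + S)*(3 + 2*S) = (3 + 2*S)*(22 + S))
√(g(O(-11)) - 22902) = √((66 + 2*(-1 - 11)² + 47*(-1 - 11)) - 22902) = √((66 + 2*(-12)² + 47*(-12)) - 22902) = √((66 + 2*144 - 564) - 22902) = √((66 + 288 - 564) - 22902) = √(-210 - 22902) = √(-23112) = 6*I*√642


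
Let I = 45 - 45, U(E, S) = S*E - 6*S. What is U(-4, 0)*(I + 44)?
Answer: 0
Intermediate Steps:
U(E, S) = -6*S + E*S (U(E, S) = E*S - 6*S = -6*S + E*S)
I = 0
U(-4, 0)*(I + 44) = (0*(-6 - 4))*(0 + 44) = (0*(-10))*44 = 0*44 = 0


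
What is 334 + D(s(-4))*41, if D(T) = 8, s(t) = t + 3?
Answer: 662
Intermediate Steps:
s(t) = 3 + t
334 + D(s(-4))*41 = 334 + 8*41 = 334 + 328 = 662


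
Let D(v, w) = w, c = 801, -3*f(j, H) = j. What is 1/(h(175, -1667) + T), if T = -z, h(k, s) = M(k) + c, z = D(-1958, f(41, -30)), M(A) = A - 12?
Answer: 3/2933 ≈ 0.0010228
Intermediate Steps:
f(j, H) = -j/3
M(A) = -12 + A
z = -41/3 (z = -1/3*41 = -41/3 ≈ -13.667)
h(k, s) = 789 + k (h(k, s) = (-12 + k) + 801 = 789 + k)
T = 41/3 (T = -1*(-41/3) = 41/3 ≈ 13.667)
1/(h(175, -1667) + T) = 1/((789 + 175) + 41/3) = 1/(964 + 41/3) = 1/(2933/3) = 3/2933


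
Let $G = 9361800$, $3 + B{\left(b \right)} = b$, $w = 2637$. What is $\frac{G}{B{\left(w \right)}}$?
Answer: $\frac{1560300}{439} \approx 3554.2$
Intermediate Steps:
$B{\left(b \right)} = -3 + b$
$\frac{G}{B{\left(w \right)}} = \frac{9361800}{-3 + 2637} = \frac{9361800}{2634} = 9361800 \cdot \frac{1}{2634} = \frac{1560300}{439}$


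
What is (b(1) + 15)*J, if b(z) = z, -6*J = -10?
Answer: 80/3 ≈ 26.667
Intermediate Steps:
J = 5/3 (J = -⅙*(-10) = 5/3 ≈ 1.6667)
(b(1) + 15)*J = (1 + 15)*(5/3) = 16*(5/3) = 80/3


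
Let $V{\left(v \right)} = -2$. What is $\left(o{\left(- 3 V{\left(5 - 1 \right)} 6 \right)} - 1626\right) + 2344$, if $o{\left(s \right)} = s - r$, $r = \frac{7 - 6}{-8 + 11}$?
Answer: $\frac{2261}{3} \approx 753.67$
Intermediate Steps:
$r = \frac{1}{3}$ ($r = 1 \cdot \frac{1}{3} = \frac{1}{3} \approx 0.33333$)
$o{\left(s \right)} = - \frac{1}{3} + s$ ($o{\left(s \right)} = s - \frac{1}{3} = - \frac{1}{3} + s$)
$\left(o{\left(- 3 V{\left(5 - 1 \right)} 6 \right)} - 1626\right) + 2344 = \left(\left(- \frac{1}{3} + \left(-3\right) \left(-2\right) 6\right) - 1626\right) + 2344 = \left(\left(- \frac{1}{3} + 6 \cdot 6\right) - 1626\right) + 2344 = \left(\left(- \frac{1}{3} + 36\right) - 1626\right) + 2344 = \left(\frac{107}{3} - 1626\right) + 2344 = - \frac{4771}{3} + 2344 = \frac{2261}{3}$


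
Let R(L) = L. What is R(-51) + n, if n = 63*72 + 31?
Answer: 4516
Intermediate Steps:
n = 4567 (n = 4536 + 31 = 4567)
R(-51) + n = -51 + 4567 = 4516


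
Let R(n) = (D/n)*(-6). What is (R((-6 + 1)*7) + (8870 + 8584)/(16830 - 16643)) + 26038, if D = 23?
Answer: 171055406/6545 ≈ 26135.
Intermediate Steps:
R(n) = -138/n (R(n) = (23/n)*(-6) = -138/n)
(R((-6 + 1)*7) + (8870 + 8584)/(16830 - 16643)) + 26038 = (-138*1/(7*(-6 + 1)) + (8870 + 8584)/(16830 - 16643)) + 26038 = (-138/((-5*7)) + 17454/187) + 26038 = (-138/(-35) + 17454*(1/187)) + 26038 = (-138*(-1/35) + 17454/187) + 26038 = (138/35 + 17454/187) + 26038 = 636696/6545 + 26038 = 171055406/6545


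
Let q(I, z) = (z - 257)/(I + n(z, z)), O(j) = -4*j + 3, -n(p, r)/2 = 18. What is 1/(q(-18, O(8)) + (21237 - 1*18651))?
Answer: 27/69965 ≈ 0.00038591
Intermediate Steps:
n(p, r) = -36 (n(p, r) = -2*18 = -36)
O(j) = 3 - 4*j
q(I, z) = (-257 + z)/(-36 + I) (q(I, z) = (z - 257)/(I - 36) = (-257 + z)/(-36 + I))
1/(q(-18, O(8)) + (21237 - 1*18651)) = 1/((-257 + (3 - 4*8))/(-36 - 18) + (21237 - 1*18651)) = 1/((-257 + (3 - 32))/(-54) + (21237 - 18651)) = 1/(-(-257 - 29)/54 + 2586) = 1/(-1/54*(-286) + 2586) = 1/(143/27 + 2586) = 1/(69965/27) = 27/69965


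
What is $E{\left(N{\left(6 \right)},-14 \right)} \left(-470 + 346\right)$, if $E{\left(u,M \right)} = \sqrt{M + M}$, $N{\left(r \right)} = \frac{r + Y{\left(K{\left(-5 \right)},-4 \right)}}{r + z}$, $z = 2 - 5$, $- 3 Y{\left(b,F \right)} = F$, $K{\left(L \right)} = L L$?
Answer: $- 248 i \sqrt{7} \approx - 656.15 i$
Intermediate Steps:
$K{\left(L \right)} = L^{2}$
$Y{\left(b,F \right)} = - \frac{F}{3}$
$z = -3$
$N{\left(r \right)} = \frac{\frac{4}{3} + r}{-3 + r}$ ($N{\left(r \right)} = \frac{r - - \frac{4}{3}}{r - 3} = \frac{r + \frac{4}{3}}{-3 + r} = \frac{\frac{4}{3} + r}{-3 + r}$)
$E{\left(u,M \right)} = \sqrt{2} \sqrt{M}$ ($E{\left(u,M \right)} = \sqrt{2 M} = \sqrt{2} \sqrt{M}$)
$E{\left(N{\left(6 \right)},-14 \right)} \left(-470 + 346\right) = \sqrt{2} \sqrt{-14} \left(-470 + 346\right) = \sqrt{2} i \sqrt{14} \left(-124\right) = 2 i \sqrt{7} \left(-124\right) = - 248 i \sqrt{7}$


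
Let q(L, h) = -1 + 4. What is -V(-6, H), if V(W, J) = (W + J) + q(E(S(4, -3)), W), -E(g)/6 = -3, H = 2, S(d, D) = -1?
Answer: 1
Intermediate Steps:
E(g) = 18 (E(g) = -6*(-3) = 18)
q(L, h) = 3
V(W, J) = 3 + J + W (V(W, J) = (W + J) + 3 = (J + W) + 3 = 3 + J + W)
-V(-6, H) = -(3 + 2 - 6) = -1*(-1) = 1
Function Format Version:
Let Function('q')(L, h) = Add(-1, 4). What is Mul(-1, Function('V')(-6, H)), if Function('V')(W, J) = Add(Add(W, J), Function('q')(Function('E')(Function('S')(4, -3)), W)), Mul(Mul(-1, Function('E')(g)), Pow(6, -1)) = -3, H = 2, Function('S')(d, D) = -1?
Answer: 1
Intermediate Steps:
Function('E')(g) = 18 (Function('E')(g) = Mul(-6, -3) = 18)
Function('q')(L, h) = 3
Function('V')(W, J) = Add(3, J, W) (Function('V')(W, J) = Add(Add(W, J), 3) = Add(Add(J, W), 3) = Add(3, J, W))
Mul(-1, Function('V')(-6, H)) = Mul(-1, Add(3, 2, -6)) = Mul(-1, -1) = 1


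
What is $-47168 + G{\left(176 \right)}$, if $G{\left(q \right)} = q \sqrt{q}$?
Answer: $-47168 + 704 \sqrt{11} \approx -44833.0$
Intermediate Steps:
$G{\left(q \right)} = q^{\frac{3}{2}}$
$-47168 + G{\left(176 \right)} = -47168 + 176^{\frac{3}{2}} = -47168 + 704 \sqrt{11}$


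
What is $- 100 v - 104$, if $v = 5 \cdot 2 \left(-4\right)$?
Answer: $3896$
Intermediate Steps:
$v = -40$ ($v = 10 \left(-4\right) = -40$)
$- 100 v - 104 = \left(-100\right) \left(-40\right) - 104 = 4000 - 104 = 3896$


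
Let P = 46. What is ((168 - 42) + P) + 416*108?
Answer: 45100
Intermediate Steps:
((168 - 42) + P) + 416*108 = ((168 - 42) + 46) + 416*108 = (126 + 46) + 44928 = 172 + 44928 = 45100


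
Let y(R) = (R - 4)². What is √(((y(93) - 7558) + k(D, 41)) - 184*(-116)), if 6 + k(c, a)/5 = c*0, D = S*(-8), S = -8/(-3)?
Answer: √21677 ≈ 147.23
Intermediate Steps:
y(R) = (-4 + R)²
S = 8/3 (S = -8*(-⅓) = 8/3 ≈ 2.6667)
D = -64/3 (D = (8/3)*(-8) = -64/3 ≈ -21.333)
k(c, a) = -30 (k(c, a) = -30 + 5*(c*0) = -30 + 5*0 = -30 + 0 = -30)
√(((y(93) - 7558) + k(D, 41)) - 184*(-116)) = √((((-4 + 93)² - 7558) - 30) - 184*(-116)) = √(((89² - 7558) - 30) + 21344) = √(((7921 - 7558) - 30) + 21344) = √((363 - 30) + 21344) = √(333 + 21344) = √21677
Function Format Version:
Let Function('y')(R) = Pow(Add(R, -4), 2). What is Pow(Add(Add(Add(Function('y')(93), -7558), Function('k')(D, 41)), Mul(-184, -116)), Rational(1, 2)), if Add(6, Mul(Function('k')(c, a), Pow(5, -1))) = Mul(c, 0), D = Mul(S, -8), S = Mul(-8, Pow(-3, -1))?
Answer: Pow(21677, Rational(1, 2)) ≈ 147.23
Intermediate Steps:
Function('y')(R) = Pow(Add(-4, R), 2)
S = Rational(8, 3) (S = Mul(-8, Rational(-1, 3)) = Rational(8, 3) ≈ 2.6667)
D = Rational(-64, 3) (D = Mul(Rational(8, 3), -8) = Rational(-64, 3) ≈ -21.333)
Function('k')(c, a) = -30 (Function('k')(c, a) = Add(-30, Mul(5, Mul(c, 0))) = Add(-30, Mul(5, 0)) = Add(-30, 0) = -30)
Pow(Add(Add(Add(Function('y')(93), -7558), Function('k')(D, 41)), Mul(-184, -116)), Rational(1, 2)) = Pow(Add(Add(Add(Pow(Add(-4, 93), 2), -7558), -30), Mul(-184, -116)), Rational(1, 2)) = Pow(Add(Add(Add(Pow(89, 2), -7558), -30), 21344), Rational(1, 2)) = Pow(Add(Add(Add(7921, -7558), -30), 21344), Rational(1, 2)) = Pow(Add(Add(363, -30), 21344), Rational(1, 2)) = Pow(Add(333, 21344), Rational(1, 2)) = Pow(21677, Rational(1, 2))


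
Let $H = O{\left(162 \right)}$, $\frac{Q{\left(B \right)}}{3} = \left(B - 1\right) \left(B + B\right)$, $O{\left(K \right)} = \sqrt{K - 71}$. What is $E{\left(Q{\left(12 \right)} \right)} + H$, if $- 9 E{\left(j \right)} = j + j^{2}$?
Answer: $-69784 + \sqrt{91} \approx -69775.0$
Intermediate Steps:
$O{\left(K \right)} = \sqrt{-71 + K}$
$Q{\left(B \right)} = 6 B \left(-1 + B\right)$ ($Q{\left(B \right)} = 3 \left(B - 1\right) \left(B + B\right) = 3 \left(-1 + B\right) 2 B = 3 \cdot 2 B \left(-1 + B\right) = 6 B \left(-1 + B\right)$)
$H = \sqrt{91}$ ($H = \sqrt{-71 + 162} = \sqrt{91} \approx 9.5394$)
$E{\left(j \right)} = - \frac{j}{9} - \frac{j^{2}}{9}$ ($E{\left(j \right)} = - \frac{j + j^{2}}{9} = - \frac{j}{9} - \frac{j^{2}}{9}$)
$E{\left(Q{\left(12 \right)} \right)} + H = - \frac{6 \cdot 12 \left(-1 + 12\right) \left(1 + 6 \cdot 12 \left(-1 + 12\right)\right)}{9} + \sqrt{91} = - \frac{6 \cdot 12 \cdot 11 \left(1 + 6 \cdot 12 \cdot 11\right)}{9} + \sqrt{91} = \left(- \frac{1}{9}\right) 792 \left(1 + 792\right) + \sqrt{91} = \left(- \frac{1}{9}\right) 792 \cdot 793 + \sqrt{91} = -69784 + \sqrt{91}$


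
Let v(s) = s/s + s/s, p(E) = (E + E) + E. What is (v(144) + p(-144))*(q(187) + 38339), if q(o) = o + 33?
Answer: -16580370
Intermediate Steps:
p(E) = 3*E (p(E) = 2*E + E = 3*E)
v(s) = 2 (v(s) = 1 + 1 = 2)
q(o) = 33 + o
(v(144) + p(-144))*(q(187) + 38339) = (2 + 3*(-144))*((33 + 187) + 38339) = (2 - 432)*(220 + 38339) = -430*38559 = -16580370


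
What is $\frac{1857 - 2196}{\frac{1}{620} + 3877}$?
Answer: $- \frac{70060}{801247} \approx -0.087439$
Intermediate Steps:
$\frac{1857 - 2196}{\frac{1}{620} + 3877} = - \frac{339}{\frac{1}{620} + 3877} = - \frac{339}{\frac{2403741}{620}} = \left(-339\right) \frac{620}{2403741} = - \frac{70060}{801247}$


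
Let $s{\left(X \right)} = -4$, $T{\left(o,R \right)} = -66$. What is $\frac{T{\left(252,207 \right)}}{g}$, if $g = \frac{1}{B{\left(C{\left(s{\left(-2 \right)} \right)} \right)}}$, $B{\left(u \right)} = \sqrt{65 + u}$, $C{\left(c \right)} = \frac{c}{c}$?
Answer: $- 66 \sqrt{66} \approx -536.19$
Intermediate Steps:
$C{\left(c \right)} = 1$
$g = \frac{\sqrt{66}}{66}$ ($g = \frac{1}{\sqrt{65 + 1}} = \frac{1}{\sqrt{66}} = \frac{\sqrt{66}}{66} \approx 0.12309$)
$\frac{T{\left(252,207 \right)}}{g} = - \frac{66}{\frac{1}{66} \sqrt{66}} = - 66 \sqrt{66}$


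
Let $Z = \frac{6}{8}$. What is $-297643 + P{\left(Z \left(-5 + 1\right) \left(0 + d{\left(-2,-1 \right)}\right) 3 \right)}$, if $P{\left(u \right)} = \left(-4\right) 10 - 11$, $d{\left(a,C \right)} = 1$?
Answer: $-297694$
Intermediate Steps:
$Z = \frac{3}{4}$ ($Z = 6 \cdot \frac{1}{8} = \frac{3}{4} \approx 0.75$)
$P{\left(u \right)} = -51$ ($P{\left(u \right)} = -40 - 11 = -51$)
$-297643 + P{\left(Z \left(-5 + 1\right) \left(0 + d{\left(-2,-1 \right)}\right) 3 \right)} = -297643 - 51 = -297694$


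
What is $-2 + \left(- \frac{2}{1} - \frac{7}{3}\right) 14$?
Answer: $- \frac{188}{3} \approx -62.667$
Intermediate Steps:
$-2 + \left(- \frac{2}{1} - \frac{7}{3}\right) 14 = -2 + \left(\left(-2\right) 1 - \frac{7}{3}\right) 14 = -2 + \left(-2 - \frac{7}{3}\right) 14 = -2 - \frac{182}{3} = - \frac{188}{3}$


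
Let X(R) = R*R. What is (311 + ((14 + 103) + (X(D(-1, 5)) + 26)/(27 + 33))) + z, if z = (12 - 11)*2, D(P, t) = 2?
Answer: 861/2 ≈ 430.50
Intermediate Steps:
X(R) = R²
z = 2 (z = 1*2 = 2)
(311 + ((14 + 103) + (X(D(-1, 5)) + 26)/(27 + 33))) + z = (311 + ((14 + 103) + (2² + 26)/(27 + 33))) + 2 = (311 + (117 + (4 + 26)/60)) + 2 = (311 + (117 + 30*(1/60))) + 2 = (311 + (117 + ½)) + 2 = (311 + 235/2) + 2 = 857/2 + 2 = 861/2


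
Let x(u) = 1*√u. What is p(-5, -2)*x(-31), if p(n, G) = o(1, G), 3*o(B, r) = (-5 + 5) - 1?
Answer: -I*√31/3 ≈ -1.8559*I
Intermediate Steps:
o(B, r) = -⅓ (o(B, r) = ((-5 + 5) - 1)/3 = (0 - 1)/3 = (⅓)*(-1) = -⅓)
p(n, G) = -⅓
x(u) = √u
p(-5, -2)*x(-31) = -I*√31/3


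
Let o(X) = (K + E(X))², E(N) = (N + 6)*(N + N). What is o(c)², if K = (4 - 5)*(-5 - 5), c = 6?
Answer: 562448656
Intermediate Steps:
E(N) = 2*N*(6 + N) (E(N) = (6 + N)*(2*N) = 2*N*(6 + N))
K = 10 (K = -1*(-10) = 10)
o(X) = (10 + 2*X*(6 + X))²
o(c)² = (4*(5 + 6*(6 + 6))²)² = (4*(5 + 6*12)²)² = (4*(5 + 72)²)² = (4*77²)² = (4*5929)² = 23716² = 562448656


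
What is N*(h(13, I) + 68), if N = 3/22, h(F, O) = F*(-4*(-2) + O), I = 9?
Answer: 867/22 ≈ 39.409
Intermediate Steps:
h(F, O) = F*(8 + O)
N = 3/22 (N = 3*(1/22) = 3/22 ≈ 0.13636)
N*(h(13, I) + 68) = 3*(13*(8 + 9) + 68)/22 = 3*(13*17 + 68)/22 = 3*(221 + 68)/22 = (3/22)*289 = 867/22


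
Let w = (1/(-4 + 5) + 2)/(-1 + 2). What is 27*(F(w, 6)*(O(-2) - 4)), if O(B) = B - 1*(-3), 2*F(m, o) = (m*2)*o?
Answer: -1458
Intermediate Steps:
w = 3 (w = (1/1 + 2)/1 = (1 + 2)*1 = 3*1 = 3)
F(m, o) = m*o (F(m, o) = ((m*2)*o)/2 = ((2*m)*o)/2 = (2*m*o)/2 = m*o)
O(B) = 3 + B (O(B) = B + 3 = 3 + B)
27*(F(w, 6)*(O(-2) - 4)) = 27*((3*6)*((3 - 2) - 4)) = 27*(18*(1 - 4)) = 27*(18*(-3)) = 27*(-54) = -1458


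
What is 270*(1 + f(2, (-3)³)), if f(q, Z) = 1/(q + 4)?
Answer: 315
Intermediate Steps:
f(q, Z) = 1/(4 + q)
270*(1 + f(2, (-3)³)) = 270*(1 + 1/(4 + 2)) = 270*(1 + 1/6) = 270*(1 + ⅙) = 270*(7/6) = 315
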